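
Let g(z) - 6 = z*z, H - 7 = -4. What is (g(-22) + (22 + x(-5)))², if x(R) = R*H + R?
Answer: 242064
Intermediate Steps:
H = 3 (H = 7 - 4 = 3)
x(R) = 4*R (x(R) = R*3 + R = 3*R + R = 4*R)
g(z) = 6 + z² (g(z) = 6 + z*z = 6 + z²)
(g(-22) + (22 + x(-5)))² = ((6 + (-22)²) + (22 + 4*(-5)))² = ((6 + 484) + (22 - 20))² = (490 + 2)² = 492² = 242064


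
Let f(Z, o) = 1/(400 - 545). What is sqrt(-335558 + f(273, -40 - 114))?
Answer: I*sqrt(7055107095)/145 ≈ 579.27*I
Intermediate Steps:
f(Z, o) = -1/145 (f(Z, o) = 1/(-145) = -1/145)
sqrt(-335558 + f(273, -40 - 114)) = sqrt(-335558 - 1/145) = sqrt(-48655911/145) = I*sqrt(7055107095)/145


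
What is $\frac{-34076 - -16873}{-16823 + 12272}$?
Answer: $\frac{17203}{4551} \approx 3.78$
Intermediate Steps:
$\frac{-34076 - -16873}{-16823 + 12272} = \frac{-34076 + \left(-5853 + 22726\right)}{-4551} = \left(-34076 + 16873\right) \left(- \frac{1}{4551}\right) = \left(-17203\right) \left(- \frac{1}{4551}\right) = \frac{17203}{4551}$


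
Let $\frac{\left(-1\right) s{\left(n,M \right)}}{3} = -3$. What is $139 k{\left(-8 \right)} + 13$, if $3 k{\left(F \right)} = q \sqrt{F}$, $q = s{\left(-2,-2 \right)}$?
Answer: $13 + 834 i \sqrt{2} \approx 13.0 + 1179.5 i$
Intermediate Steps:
$s{\left(n,M \right)} = 9$ ($s{\left(n,M \right)} = \left(-3\right) \left(-3\right) = 9$)
$q = 9$
$k{\left(F \right)} = 3 \sqrt{F}$ ($k{\left(F \right)} = \frac{9 \sqrt{F}}{3} = 3 \sqrt{F}$)
$139 k{\left(-8 \right)} + 13 = 139 \cdot 3 \sqrt{-8} + 13 = 139 \cdot 3 \cdot 2 i \sqrt{2} + 13 = 139 \cdot 6 i \sqrt{2} + 13 = 834 i \sqrt{2} + 13 = 13 + 834 i \sqrt{2}$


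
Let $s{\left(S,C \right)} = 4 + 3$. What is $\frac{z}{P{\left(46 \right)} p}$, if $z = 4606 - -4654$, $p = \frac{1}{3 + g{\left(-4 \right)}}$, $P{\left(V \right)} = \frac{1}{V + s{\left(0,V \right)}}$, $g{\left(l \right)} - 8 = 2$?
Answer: $6380140$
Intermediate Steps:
$s{\left(S,C \right)} = 7$
$g{\left(l \right)} = 10$ ($g{\left(l \right)} = 8 + 2 = 10$)
$P{\left(V \right)} = \frac{1}{7 + V}$ ($P{\left(V \right)} = \frac{1}{V + 7} = \frac{1}{7 + V}$)
$p = \frac{1}{13}$ ($p = \frac{1}{3 + 10} = \frac{1}{13} \approx 0.076923$)
$z = 9260$ ($z = 4606 + 4654 = 9260$)
$\frac{z}{P{\left(46 \right)} p} = \frac{9260}{\frac{1}{7 + 46} \cdot \frac{1}{13}} = \frac{9260}{\frac{1}{53} \cdot \frac{1}{13}} = 9260 \frac{1}{\frac{1}{689}} = 9260 \cdot 689 = 6380140$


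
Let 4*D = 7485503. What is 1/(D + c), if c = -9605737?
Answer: -4/30937445 ≈ -1.2929e-7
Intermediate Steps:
D = 7485503/4 (D = (1/4)*7485503 = 7485503/4 ≈ 1.8714e+6)
1/(D + c) = 1/(7485503/4 - 9605737) = 1/(-30937445/4) = -4/30937445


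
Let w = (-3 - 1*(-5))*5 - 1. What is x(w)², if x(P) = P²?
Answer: 6561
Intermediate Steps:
w = 9 (w = (-3 + 5)*5 - 1 = 2*5 - 1 = 10 - 1 = 9)
x(w)² = (9²)² = 81² = 6561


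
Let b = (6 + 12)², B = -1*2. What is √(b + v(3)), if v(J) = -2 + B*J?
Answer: 2*√79 ≈ 17.776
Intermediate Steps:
B = -2
b = 324 (b = 18² = 324)
v(J) = -2 - 2*J
√(b + v(3)) = √(324 + (-2 - 2*3)) = √(324 + (-2 - 6)) = √(324 - 8) = √316 = 2*√79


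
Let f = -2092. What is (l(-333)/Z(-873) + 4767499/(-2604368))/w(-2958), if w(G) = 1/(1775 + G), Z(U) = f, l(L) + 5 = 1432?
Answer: 16392022829/5514512 ≈ 2972.5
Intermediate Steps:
l(L) = 1427 (l(L) = -5 + 1432 = 1427)
Z(U) = -2092
(l(-333)/Z(-873) + 4767499/(-2604368))/w(-2958) = (1427/(-2092) + 4767499/(-2604368))/(1/(1775 - 2958)) = (1427*(-1/2092) + 4767499*(-1/2604368))/(1/(-1183)) = (-1427/2092 - 250921/137072)/(-1/1183) = -180132119/71688656*(-1183) = 16392022829/5514512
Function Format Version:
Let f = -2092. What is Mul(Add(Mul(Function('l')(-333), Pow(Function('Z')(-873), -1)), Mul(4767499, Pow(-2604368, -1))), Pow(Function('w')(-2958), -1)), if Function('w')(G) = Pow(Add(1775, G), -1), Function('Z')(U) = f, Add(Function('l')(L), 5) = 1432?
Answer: Rational(16392022829, 5514512) ≈ 2972.5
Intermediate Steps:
Function('l')(L) = 1427 (Function('l')(L) = Add(-5, 1432) = 1427)
Function('Z')(U) = -2092
Mul(Add(Mul(Function('l')(-333), Pow(Function('Z')(-873), -1)), Mul(4767499, Pow(-2604368, -1))), Pow(Function('w')(-2958), -1)) = Mul(Add(Mul(1427, Pow(-2092, -1)), Mul(4767499, Pow(-2604368, -1))), Pow(Pow(Add(1775, -2958), -1), -1)) = Mul(Add(Mul(1427, Rational(-1, 2092)), Mul(4767499, Rational(-1, 2604368))), Pow(Pow(-1183, -1), -1)) = Mul(Add(Rational(-1427, 2092), Rational(-250921, 137072)), Pow(Rational(-1, 1183), -1)) = Mul(Rational(-180132119, 71688656), -1183) = Rational(16392022829, 5514512)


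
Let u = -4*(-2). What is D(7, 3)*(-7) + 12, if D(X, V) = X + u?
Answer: -93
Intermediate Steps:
u = 8
D(X, V) = 8 + X (D(X, V) = X + 8 = 8 + X)
D(7, 3)*(-7) + 12 = (8 + 7)*(-7) + 12 = 15*(-7) + 12 = -105 + 12 = -93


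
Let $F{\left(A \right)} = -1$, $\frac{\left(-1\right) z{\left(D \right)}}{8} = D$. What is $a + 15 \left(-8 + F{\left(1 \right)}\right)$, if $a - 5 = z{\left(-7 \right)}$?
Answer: $-74$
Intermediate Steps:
$z{\left(D \right)} = - 8 D$
$a = 61$ ($a = 5 - -56 = 5 + 56 = 61$)
$a + 15 \left(-8 + F{\left(1 \right)}\right) = 61 + 15 \left(-8 - 1\right) = 61 + 15 \left(-9\right) = 61 - 135 = -74$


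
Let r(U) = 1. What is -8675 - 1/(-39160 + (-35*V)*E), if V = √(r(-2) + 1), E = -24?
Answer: -332272972021/38302360 + 21*√2/38302360 ≈ -8675.0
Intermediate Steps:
V = √2 (V = √(1 + 1) = √2 ≈ 1.4142)
-8675 - 1/(-39160 + (-35*V)*E) = -8675 - 1/(-39160 - 35*√2*(-24)) = -8675 - 1/(-39160 + 840*√2)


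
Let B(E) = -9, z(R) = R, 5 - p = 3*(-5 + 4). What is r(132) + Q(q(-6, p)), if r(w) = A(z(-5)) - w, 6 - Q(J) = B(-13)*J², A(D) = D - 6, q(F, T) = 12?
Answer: 1159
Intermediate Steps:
p = 8 (p = 5 - 3*(-5 + 4) = 5 - 3*(-1) = 5 - 1*(-3) = 5 + 3 = 8)
A(D) = -6 + D
Q(J) = 6 + 9*J² (Q(J) = 6 - (-9)*J² = 6 + 9*J²)
r(w) = -11 - w (r(w) = (-6 - 5) - w = -11 - w)
r(132) + Q(q(-6, p)) = (-11 - 1*132) + (6 + 9*12²) = (-11 - 132) + (6 + 9*144) = -143 + (6 + 1296) = -143 + 1302 = 1159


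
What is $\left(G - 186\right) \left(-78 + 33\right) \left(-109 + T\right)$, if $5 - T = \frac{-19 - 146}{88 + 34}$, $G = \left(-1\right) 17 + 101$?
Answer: $- \frac{28740285}{61} \approx -4.7115 \cdot 10^{5}$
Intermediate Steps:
$G = 84$ ($G = -17 + 101 = 84$)
$T = \frac{775}{122}$ ($T = 5 - \frac{-19 - 146}{88 + 34} = 5 - - \frac{165}{122} = 5 + \frac{165}{122} = \frac{775}{122} \approx 6.3525$)
$\left(G - 186\right) \left(-78 + 33\right) \left(-109 + T\right) = \left(84 - 186\right) \left(-78 + 33\right) \left(-109 + \frac{775}{122}\right) = \left(-102\right) \left(-45\right) \left(- \frac{12523}{122}\right) = 4590 \left(- \frac{12523}{122}\right) = - \frac{28740285}{61}$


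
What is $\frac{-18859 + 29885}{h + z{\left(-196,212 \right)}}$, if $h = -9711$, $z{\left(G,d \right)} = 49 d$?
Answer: $\frac{11026}{677} \approx 16.287$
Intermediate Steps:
$\frac{-18859 + 29885}{h + z{\left(-196,212 \right)}} = \frac{-18859 + 29885}{-9711 + 49 \cdot 212} = \frac{11026}{-9711 + 10388} = \frac{11026}{677}$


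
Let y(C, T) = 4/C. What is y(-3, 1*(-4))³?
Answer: -64/27 ≈ -2.3704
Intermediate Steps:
y(-3, 1*(-4))³ = (4/(-3))³ = (4*(-⅓))³ = (-4/3)³ = -64/27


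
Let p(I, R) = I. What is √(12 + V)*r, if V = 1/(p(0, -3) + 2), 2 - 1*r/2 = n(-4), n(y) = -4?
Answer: 30*√2 ≈ 42.426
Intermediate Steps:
r = 12 (r = 4 - 2*(-4) = 4 + 8 = 12)
V = ½ (V = 1/(0 + 2) = 1/2 = ½ ≈ 0.50000)
√(12 + V)*r = √(12 + ½)*12 = √(25/2)*12 = (5*√2/2)*12 = 30*√2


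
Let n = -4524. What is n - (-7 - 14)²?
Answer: -4965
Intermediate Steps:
n - (-7 - 14)² = -4524 - (-7 - 14)² = -4524 - 1*(-21)² = -4524 - 1*441 = -4524 - 441 = -4965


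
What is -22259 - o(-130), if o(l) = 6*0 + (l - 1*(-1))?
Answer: -22130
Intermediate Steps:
o(l) = 1 + l (o(l) = 0 + (l + 1) = 0 + (1 + l) = 1 + l)
-22259 - o(-130) = -22259 - (1 - 130) = -22259 - 1*(-129) = -22259 + 129 = -22130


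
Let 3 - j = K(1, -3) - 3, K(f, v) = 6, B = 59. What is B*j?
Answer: 0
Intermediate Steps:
j = 0 (j = 3 - (6 - 3) = 3 - 1*3 = 3 - 3 = 0)
B*j = 59*0 = 0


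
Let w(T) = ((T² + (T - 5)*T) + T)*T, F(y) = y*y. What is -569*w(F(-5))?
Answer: -16358750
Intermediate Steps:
F(y) = y²
w(T) = T*(T + T² + T*(-5 + T)) (w(T) = ((T² + (-5 + T)*T) + T)*T = ((T² + T*(-5 + T)) + T)*T = (T + T² + T*(-5 + T))*T = T*(T + T² + T*(-5 + T)))
-569*w(F(-5)) = -1138*((-5)²)²*(-2 + (-5)²) = -1138*25²*(-2 + 25) = -1138*625*23 = -569*28750 = -16358750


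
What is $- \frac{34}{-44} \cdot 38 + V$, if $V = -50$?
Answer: $- \frac{227}{11} \approx -20.636$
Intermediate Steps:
$- \frac{34}{-44} \cdot 38 + V = - \frac{34}{-44} \cdot 38 - 50 = \left(-34\right) \left(- \frac{1}{44}\right) 38 - 50 = \frac{17}{22} \cdot 38 - 50 = \frac{323}{11} - 50 = - \frac{227}{11}$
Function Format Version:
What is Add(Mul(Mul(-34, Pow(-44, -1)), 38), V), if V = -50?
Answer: Rational(-227, 11) ≈ -20.636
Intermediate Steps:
Add(Mul(Mul(-34, Pow(-44, -1)), 38), V) = Add(Mul(Mul(-34, Pow(-44, -1)), 38), -50) = Add(Mul(Mul(-34, Rational(-1, 44)), 38), -50) = Add(Mul(Rational(17, 22), 38), -50) = Add(Rational(323, 11), -50) = Rational(-227, 11)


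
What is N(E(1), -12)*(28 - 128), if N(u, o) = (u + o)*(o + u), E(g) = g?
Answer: -12100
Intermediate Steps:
N(u, o) = (o + u)**2 (N(u, o) = (o + u)*(o + u) = (o + u)**2)
N(E(1), -12)*(28 - 128) = (-12 + 1)**2*(28 - 128) = (-11)**2*(-100) = 121*(-100) = -12100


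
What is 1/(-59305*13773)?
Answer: -1/816807765 ≈ -1.2243e-9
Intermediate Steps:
1/(-59305*13773) = -1/59305*1/13773 = -1/816807765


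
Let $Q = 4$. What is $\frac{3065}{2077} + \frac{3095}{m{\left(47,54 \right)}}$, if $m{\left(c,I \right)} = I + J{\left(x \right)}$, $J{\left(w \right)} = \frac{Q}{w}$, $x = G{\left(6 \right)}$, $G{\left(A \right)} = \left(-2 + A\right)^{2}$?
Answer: $\frac{850915}{14539} \approx 58.526$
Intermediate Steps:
$x = 16$ ($x = \left(-2 + 6\right)^{2} = 4^{2} = 16$)
$J{\left(w \right)} = \frac{4}{w}$
$m{\left(c,I \right)} = \frac{1}{4} + I$ ($m{\left(c,I \right)} = I + \frac{4}{16} = I + 4 \cdot \frac{1}{16} = I + \frac{1}{4} = \frac{1}{4} + I$)
$\frac{3065}{2077} + \frac{3095}{m{\left(47,54 \right)}} = \frac{3065}{2077} + \frac{3095}{\frac{1}{4} + 54} = 3065 \cdot \frac{1}{2077} + \frac{3095}{\frac{217}{4}} = \frac{3065}{2077} + 3095 \cdot \frac{4}{217} = \frac{3065}{2077} + \frac{12380}{217} = \frac{850915}{14539}$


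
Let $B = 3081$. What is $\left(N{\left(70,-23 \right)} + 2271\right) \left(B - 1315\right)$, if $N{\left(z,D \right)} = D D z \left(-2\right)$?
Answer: $-126779374$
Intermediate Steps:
$N{\left(z,D \right)} = - 2 z D^{2}$ ($N{\left(z,D \right)} = D^{2} z \left(-2\right) = z D^{2} \left(-2\right) = - 2 z D^{2}$)
$\left(N{\left(70,-23 \right)} + 2271\right) \left(B - 1315\right) = \left(\left(-2\right) 70 \left(-23\right)^{2} + 2271\right) \left(3081 - 1315\right) = \left(\left(-2\right) 70 \cdot 529 + 2271\right) 1766 = \left(-74060 + 2271\right) 1766 = \left(-71789\right) 1766 = -126779374$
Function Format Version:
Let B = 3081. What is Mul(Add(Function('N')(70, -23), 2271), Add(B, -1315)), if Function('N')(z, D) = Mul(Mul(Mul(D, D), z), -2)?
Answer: -126779374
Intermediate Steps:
Function('N')(z, D) = Mul(-2, z, Pow(D, 2)) (Function('N')(z, D) = Mul(Mul(Pow(D, 2), z), -2) = Mul(Mul(z, Pow(D, 2)), -2) = Mul(-2, z, Pow(D, 2)))
Mul(Add(Function('N')(70, -23), 2271), Add(B, -1315)) = Mul(Add(Mul(-2, 70, Pow(-23, 2)), 2271), Add(3081, -1315)) = Mul(Add(Mul(-2, 70, 529), 2271), 1766) = Mul(Add(-74060, 2271), 1766) = Mul(-71789, 1766) = -126779374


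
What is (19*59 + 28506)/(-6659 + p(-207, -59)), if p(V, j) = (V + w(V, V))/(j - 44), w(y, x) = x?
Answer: -70967/15941 ≈ -4.4519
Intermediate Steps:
p(V, j) = 2*V/(-44 + j) (p(V, j) = (V + V)/(j - 44) = (2*V)/(-44 + j) = 2*V/(-44 + j))
(19*59 + 28506)/(-6659 + p(-207, -59)) = (19*59 + 28506)/(-6659 + 2*(-207)/(-44 - 59)) = (1121 + 28506)/(-6659 + 2*(-207)/(-103)) = 29627/(-6659 + 2*(-207)*(-1/103)) = 29627/(-6659 + 414/103) = 29627/(-685463/103) = 29627*(-103/685463) = -70967/15941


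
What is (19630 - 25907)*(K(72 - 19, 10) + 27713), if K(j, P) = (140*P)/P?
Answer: -174833281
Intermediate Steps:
K(j, P) = 140
(19630 - 25907)*(K(72 - 19, 10) + 27713) = (19630 - 25907)*(140 + 27713) = -6277*27853 = -174833281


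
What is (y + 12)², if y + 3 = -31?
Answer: 484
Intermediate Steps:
y = -34 (y = -3 - 31 = -34)
(y + 12)² = (-34 + 12)² = (-22)² = 484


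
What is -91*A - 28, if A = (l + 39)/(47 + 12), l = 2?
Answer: -5383/59 ≈ -91.237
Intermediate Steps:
A = 41/59 (A = (2 + 39)/(47 + 12) = 41/59 ≈ 0.69491)
-91*A - 28 = -91*41/59 - 28 = -3731/59 - 28 = -5383/59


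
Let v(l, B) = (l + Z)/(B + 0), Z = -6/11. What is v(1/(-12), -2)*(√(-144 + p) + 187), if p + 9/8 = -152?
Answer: 1411/24 + 83*I*√4754/1056 ≈ 58.792 + 5.4193*I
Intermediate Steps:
Z = -6/11 (Z = -6*1/11 = -6/11 ≈ -0.54545)
p = -1225/8 (p = -9/8 - 152 = -1225/8 ≈ -153.13)
v(l, B) = (-6/11 + l)/B (v(l, B) = (l - 6/11)/(B + 0) = (-6/11 + l)/B)
v(1/(-12), -2)*(√(-144 + p) + 187) = ((-6/11 + 1/(-12))/(-2))*(√(-144 - 1225/8) + 187) = (-(-6/11 - 1/12)/2)*(√(-2377/8) + 187) = (-½*(-83/132))*(I*√4754/4 + 187) = 83*(187 + I*√4754/4)/264 = 1411/24 + 83*I*√4754/1056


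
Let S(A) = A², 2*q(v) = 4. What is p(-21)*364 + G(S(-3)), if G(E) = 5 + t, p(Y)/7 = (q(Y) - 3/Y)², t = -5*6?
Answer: 11675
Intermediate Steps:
q(v) = 2 (q(v) = (½)*4 = 2)
t = -30
p(Y) = 7*(2 - 3/Y)²
G(E) = -25 (G(E) = 5 - 30 = -25)
p(-21)*364 + G(S(-3)) = (7*(-3 + 2*(-21))²/(-21)²)*364 - 25 = (7*(1/441)*(-3 - 42)²)*364 - 25 = (7*(1/441)*(-45)²)*364 - 25 = (7*(1/441)*2025)*364 - 25 = (225/7)*364 - 25 = 11700 - 25 = 11675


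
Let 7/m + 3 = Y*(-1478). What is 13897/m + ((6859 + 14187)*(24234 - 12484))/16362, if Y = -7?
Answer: 1176775222201/57267 ≈ 2.0549e+7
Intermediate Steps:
m = 7/10343 (m = 7/(-3 - 7*(-1478)) = 7/(-3 + 10346) = 7/10343 ≈ 0.00067679)
13897/m + ((6859 + 14187)*(24234 - 12484))/16362 = 13897/(7/10343) + ((6859 + 14187)*(24234 - 12484))/16362 = 13897*(10343/7) + (21046*11750)*(1/16362) = 143736671/7 + 247290500*(1/16362) = 143736671/7 + 123645250/8181 = 1176775222201/57267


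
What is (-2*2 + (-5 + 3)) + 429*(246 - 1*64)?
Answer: 78072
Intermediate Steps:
(-2*2 + (-5 + 3)) + 429*(246 - 1*64) = (-4 - 2) + 429*(246 - 64) = -6 + 429*182 = -6 + 78078 = 78072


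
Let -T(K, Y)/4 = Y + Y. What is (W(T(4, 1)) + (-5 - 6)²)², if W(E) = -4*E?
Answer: 23409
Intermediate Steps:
T(K, Y) = -8*Y (T(K, Y) = -4*(Y + Y) = -8*Y)
(W(T(4, 1)) + (-5 - 6)²)² = (-(-32) + (-5 - 6)²)² = (-4*(-8) + (-11)²)² = (32 + 121)² = 153² = 23409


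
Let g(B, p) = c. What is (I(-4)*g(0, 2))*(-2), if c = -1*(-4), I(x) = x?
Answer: 32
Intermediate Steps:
c = 4
g(B, p) = 4
(I(-4)*g(0, 2))*(-2) = -4*4*(-2) = -16*(-2) = 32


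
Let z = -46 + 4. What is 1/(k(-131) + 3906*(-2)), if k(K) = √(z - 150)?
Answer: -651/5085628 - I*√3/7628442 ≈ -0.00012801 - 2.2705e-7*I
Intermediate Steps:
z = -42
k(K) = 8*I*√3 (k(K) = √(-42 - 150) = √(-192) = 8*I*√3)
1/(k(-131) + 3906*(-2)) = 1/(8*I*√3 + 3906*(-2)) = 1/(8*I*√3 - 7812) = 1/(-7812 + 8*I*√3)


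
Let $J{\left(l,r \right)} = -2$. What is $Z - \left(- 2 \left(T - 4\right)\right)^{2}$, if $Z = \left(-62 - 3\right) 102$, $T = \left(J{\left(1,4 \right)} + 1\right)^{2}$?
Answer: $-6666$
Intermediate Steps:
$T = 1$ ($T = \left(-2 + 1\right)^{2} = \left(-1\right)^{2} = 1$)
$Z = -6630$ ($Z = \left(-65\right) 102 = -6630$)
$Z - \left(- 2 \left(T - 4\right)\right)^{2} = -6630 - \left(- 2 \left(1 - 4\right)\right)^{2} = -6630 - \left(\left(-2\right) \left(-3\right)\right)^{2} = -6630 - 6^{2} = -6630 - 36 = -6666$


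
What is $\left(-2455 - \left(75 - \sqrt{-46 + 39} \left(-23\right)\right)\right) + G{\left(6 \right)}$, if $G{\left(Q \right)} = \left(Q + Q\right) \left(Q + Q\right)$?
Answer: $-2386 - 23 i \sqrt{7} \approx -2386.0 - 60.852 i$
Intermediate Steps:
$G{\left(Q \right)} = 4 Q^{2}$ ($G{\left(Q \right)} = 2 Q 2 Q = 4 Q^{2}$)
$\left(-2455 - \left(75 - \sqrt{-46 + 39} \left(-23\right)\right)\right) + G{\left(6 \right)} = \left(-2455 - \left(75 - \sqrt{-46 + 39} \left(-23\right)\right)\right) + 4 \cdot 6^{2} = \left(-2455 - \left(75 - \sqrt{-7} \left(-23\right)\right)\right) + 4 \cdot 36 = \left(-2455 - \left(75 - i \sqrt{7} \left(-23\right)\right)\right) + 144 = \left(-2455 - \left(75 + 23 i \sqrt{7}\right)\right) + 144 = \left(-2530 - 23 i \sqrt{7}\right) + 144 = -2386 - 23 i \sqrt{7}$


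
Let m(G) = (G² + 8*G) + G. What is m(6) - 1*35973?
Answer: -35883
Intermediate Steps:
m(G) = G² + 9*G
m(6) - 1*35973 = 6*(9 + 6) - 1*35973 = 6*15 - 35973 = 90 - 35973 = -35883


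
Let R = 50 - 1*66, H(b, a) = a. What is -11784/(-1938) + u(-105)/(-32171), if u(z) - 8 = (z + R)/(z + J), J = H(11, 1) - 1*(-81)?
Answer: 1453129897/238998359 ≈ 6.0801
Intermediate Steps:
R = -16 (R = 50 - 66 = -16)
J = 82 (J = 1 - 1*(-81) = 1 + 81 = 82)
u(z) = 8 + (-16 + z)/(82 + z) (u(z) = 8 + (z - 16)/(z + 82) = 8 + (-16 + z)/(82 + z))
-11784/(-1938) + u(-105)/(-32171) = -11784/(-1938) + ((640 + 9*(-105))/(82 - 105))/(-32171) = -11784*(-1/1938) + ((640 - 945)/(-23))*(-1/32171) = 1964/323 - 1/23*(-305)*(-1/32171) = 1964/323 + (305/23)*(-1/32171) = 1964/323 - 305/739933 = 1453129897/238998359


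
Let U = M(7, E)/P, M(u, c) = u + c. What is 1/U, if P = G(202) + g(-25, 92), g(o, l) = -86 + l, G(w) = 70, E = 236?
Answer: 76/243 ≈ 0.31276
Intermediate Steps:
M(u, c) = c + u
P = 76 (P = 70 + (-86 + 92) = 70 + 6 = 76)
U = 243/76 (U = (236 + 7)/76 = 243*(1/76) = 243/76 ≈ 3.1974)
1/U = 1/(243/76) = 76/243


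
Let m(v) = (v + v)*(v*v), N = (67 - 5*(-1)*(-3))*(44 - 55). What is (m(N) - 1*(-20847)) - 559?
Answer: -374278208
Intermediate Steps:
N = -572 (N = (67 + 5*(-3))*(-11) = (67 - 15)*(-11) = 52*(-11) = -572)
m(v) = 2*v³ (m(v) = (2*v)*v² = 2*v³)
(m(N) - 1*(-20847)) - 559 = (2*(-572)³ - 1*(-20847)) - 559 = (2*(-187149248) + 20847) - 559 = (-374298496 + 20847) - 559 = -374277649 - 559 = -374278208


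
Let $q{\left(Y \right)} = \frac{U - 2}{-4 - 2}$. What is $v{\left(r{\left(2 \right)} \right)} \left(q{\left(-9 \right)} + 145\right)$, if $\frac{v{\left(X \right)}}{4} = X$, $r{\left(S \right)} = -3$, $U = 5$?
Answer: $-1734$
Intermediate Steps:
$v{\left(X \right)} = 4 X$
$q{\left(Y \right)} = - \frac{1}{2}$ ($q{\left(Y \right)} = \frac{5 - 2}{-4 - 2} = \frac{3}{-6} = 3 \left(- \frac{1}{6}\right) = - \frac{1}{2}$)
$v{\left(r{\left(2 \right)} \right)} \left(q{\left(-9 \right)} + 145\right) = 4 \left(-3\right) \left(- \frac{1}{2} + 145\right) = \left(-12\right) \frac{289}{2} = -1734$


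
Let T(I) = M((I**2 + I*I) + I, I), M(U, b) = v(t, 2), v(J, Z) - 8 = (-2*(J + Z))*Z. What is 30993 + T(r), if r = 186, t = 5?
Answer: 30973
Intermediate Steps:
v(J, Z) = 8 + Z*(-2*J - 2*Z) (v(J, Z) = 8 + (-2*(J + Z))*Z = 8 + (-2*J - 2*Z)*Z = 8 + Z*(-2*J - 2*Z))
M(U, b) = -20 (M(U, b) = 8 - 2*2**2 - 2*5*2 = 8 - 2*4 - 20 = 8 - 8 - 20 = -20)
T(I) = -20
30993 + T(r) = 30993 - 20 = 30973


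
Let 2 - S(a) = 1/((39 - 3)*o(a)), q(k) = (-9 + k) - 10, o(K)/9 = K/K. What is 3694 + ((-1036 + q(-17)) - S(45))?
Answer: 848881/324 ≈ 2620.0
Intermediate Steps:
o(K) = 9 (o(K) = 9*(K/K) = 9*1 = 9)
q(k) = -19 + k
S(a) = 647/324 (S(a) = 2 - 1/((39 - 3)*9) = 2 - 1/(36*9) = 2 - 1*1/324 = 2 - 1/324 = 647/324)
3694 + ((-1036 + q(-17)) - S(45)) = 3694 + ((-1036 + (-19 - 17)) - 1*647/324) = 3694 + ((-1036 - 36) - 647/324) = 3694 + (-1072 - 647/324) = 3694 - 347975/324 = 848881/324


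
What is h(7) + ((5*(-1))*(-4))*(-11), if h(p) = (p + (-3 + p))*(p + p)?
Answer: -66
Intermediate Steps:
h(p) = 2*p*(-3 + 2*p) (h(p) = (-3 + 2*p)*(2*p) = 2*p*(-3 + 2*p))
h(7) + ((5*(-1))*(-4))*(-11) = 2*7*(-3 + 2*7) + ((5*(-1))*(-4))*(-11) = 2*7*(-3 + 14) - 5*(-4)*(-11) = 2*7*11 + 20*(-11) = 154 - 220 = -66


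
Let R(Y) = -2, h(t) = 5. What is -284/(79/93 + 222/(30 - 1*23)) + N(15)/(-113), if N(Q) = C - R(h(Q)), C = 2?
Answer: -20976688/2395487 ≈ -8.7568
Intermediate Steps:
N(Q) = 4 (N(Q) = 2 - 1*(-2) = 2 + 2 = 4)
-284/(79/93 + 222/(30 - 1*23)) + N(15)/(-113) = -284/(79/93 + 222/(30 - 1*23)) + 4/(-113) = -284/(79*(1/93) + 222/(30 - 23)) + 4*(-1/113) = -284/(79/93 + 222/7) - 4/113 = -284/21199/651 - 4/113 = -284*651/21199 - 4/113 = -184884/21199 - 4/113 = -20976688/2395487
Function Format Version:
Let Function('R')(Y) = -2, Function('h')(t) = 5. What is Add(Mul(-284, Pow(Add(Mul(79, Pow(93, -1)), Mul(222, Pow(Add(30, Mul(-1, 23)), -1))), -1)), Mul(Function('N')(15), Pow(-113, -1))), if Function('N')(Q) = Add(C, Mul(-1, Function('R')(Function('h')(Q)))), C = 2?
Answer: Rational(-20976688, 2395487) ≈ -8.7568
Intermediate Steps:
Function('N')(Q) = 4 (Function('N')(Q) = Add(2, Mul(-1, -2)) = Add(2, 2) = 4)
Add(Mul(-284, Pow(Add(Mul(79, Pow(93, -1)), Mul(222, Pow(Add(30, Mul(-1, 23)), -1))), -1)), Mul(Function('N')(15), Pow(-113, -1))) = Add(Mul(-284, Pow(Add(Mul(79, Pow(93, -1)), Mul(222, Pow(Add(30, Mul(-1, 23)), -1))), -1)), Mul(4, Pow(-113, -1))) = Add(Mul(-284, Pow(Add(Mul(79, Rational(1, 93)), Mul(222, Pow(Add(30, -23), -1))), -1)), Mul(4, Rational(-1, 113))) = Add(Mul(-284, Pow(Add(Rational(79, 93), Mul(222, Pow(7, -1))), -1)), Rational(-4, 113)) = Add(Mul(-284, Pow(Add(Rational(79, 93), Mul(222, Rational(1, 7))), -1)), Rational(-4, 113)) = Add(Mul(-284, Pow(Add(Rational(79, 93), Rational(222, 7)), -1)), Rational(-4, 113)) = Add(Mul(-284, Pow(Rational(21199, 651), -1)), Rational(-4, 113)) = Add(Mul(-284, Rational(651, 21199)), Rational(-4, 113)) = Add(Rational(-184884, 21199), Rational(-4, 113)) = Rational(-20976688, 2395487)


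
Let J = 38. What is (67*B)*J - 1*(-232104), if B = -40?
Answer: 130264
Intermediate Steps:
(67*B)*J - 1*(-232104) = (67*(-40))*38 - 1*(-232104) = -2680*38 + 232104 = -101840 + 232104 = 130264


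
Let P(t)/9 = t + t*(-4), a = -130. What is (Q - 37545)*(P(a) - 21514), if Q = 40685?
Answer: -56532560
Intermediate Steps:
P(t) = -27*t (P(t) = 9*(t + t*(-4)) = 9*(t - 4*t) = 9*(-3*t) = -27*t)
(Q - 37545)*(P(a) - 21514) = (40685 - 37545)*(-27*(-130) - 21514) = 3140*(3510 - 21514) = 3140*(-18004) = -56532560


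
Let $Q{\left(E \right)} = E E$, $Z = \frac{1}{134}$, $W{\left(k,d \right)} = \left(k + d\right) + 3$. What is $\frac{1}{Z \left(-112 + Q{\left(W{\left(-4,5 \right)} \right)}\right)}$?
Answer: $- \frac{67}{48} \approx -1.3958$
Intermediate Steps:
$W{\left(k,d \right)} = 3 + d + k$ ($W{\left(k,d \right)} = \left(d + k\right) + 3 = 3 + d + k$)
$Z = \frac{1}{134} \approx 0.0074627$
$Q{\left(E \right)} = E^{2}$
$\frac{1}{Z \left(-112 + Q{\left(W{\left(-4,5 \right)} \right)}\right)} = \frac{1}{\frac{1}{134} \left(-112 + \left(3 + 5 - 4\right)^{2}\right)} = \frac{1}{\frac{1}{134} \left(-112 + 4^{2}\right)} = \frac{1}{\frac{1}{134} \left(-112 + 16\right)} = \frac{1}{\frac{1}{134} \left(-96\right)} = \frac{1}{- \frac{48}{67}} = - \frac{67}{48}$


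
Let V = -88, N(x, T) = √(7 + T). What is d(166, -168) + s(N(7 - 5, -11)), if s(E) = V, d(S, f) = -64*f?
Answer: 10664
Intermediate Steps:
s(E) = -88
d(166, -168) + s(N(7 - 5, -11)) = -64*(-168) - 88 = 10752 - 88 = 10664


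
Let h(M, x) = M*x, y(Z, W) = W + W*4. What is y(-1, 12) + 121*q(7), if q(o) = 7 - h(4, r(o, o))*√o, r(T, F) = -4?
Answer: 907 + 1936*√7 ≈ 6029.2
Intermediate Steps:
y(Z, W) = 5*W (y(Z, W) = W + 4*W = 5*W)
q(o) = 7 + 16*√o (q(o) = 7 - 4*(-4)*√o = 7 - (-16)*√o = 7 + 16*√o)
y(-1, 12) + 121*q(7) = 5*12 + 121*(7 + 16*√7) = 60 + (847 + 1936*√7) = 907 + 1936*√7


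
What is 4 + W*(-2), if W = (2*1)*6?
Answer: -20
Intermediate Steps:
W = 12 (W = 2*6 = 12)
4 + W*(-2) = 4 + 12*(-2) = 4 - 24 = -20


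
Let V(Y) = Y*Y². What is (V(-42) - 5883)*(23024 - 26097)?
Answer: 245750883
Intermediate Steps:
V(Y) = Y³
(V(-42) - 5883)*(23024 - 26097) = ((-42)³ - 5883)*(23024 - 26097) = (-74088 - 5883)*(-3073) = -79971*(-3073) = 245750883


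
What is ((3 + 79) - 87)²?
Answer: 25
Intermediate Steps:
((3 + 79) - 87)² = (82 - 87)² = (-5)² = 25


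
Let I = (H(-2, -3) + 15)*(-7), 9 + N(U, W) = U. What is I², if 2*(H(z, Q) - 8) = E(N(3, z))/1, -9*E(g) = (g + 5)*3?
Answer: 946729/36 ≈ 26298.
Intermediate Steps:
N(U, W) = -9 + U
E(g) = -5/3 - g/3 (E(g) = -(g + 5)*3/9 = -(5 + g)*3/9 = -(15 + 3*g)/9 = -5/3 - g/3)
H(z, Q) = 49/6 (H(z, Q) = 8 + ((-5/3 - (-9 + 3)/3)/1)/2 = 8 + ((-5/3 - ⅓*(-6))*1)/2 = 8 + ((-5/3 + 2)*1)/2 = 8 + ((⅓)*1)/2 = 8 + (½)*(⅓) = 8 + ⅙ = 49/6)
I = -973/6 (I = (49/6 + 15)*(-7) = (139/6)*(-7) = -973/6 ≈ -162.17)
I² = (-973/6)² = 946729/36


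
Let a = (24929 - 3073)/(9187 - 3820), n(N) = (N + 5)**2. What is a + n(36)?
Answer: 9043783/5367 ≈ 1685.1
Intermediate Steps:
n(N) = (5 + N)**2
a = 21856/5367 ≈ 4.0723
a + n(36) = 21856/5367 + (5 + 36)**2 = 21856/5367 + 41**2 = 21856/5367 + 1681 = 9043783/5367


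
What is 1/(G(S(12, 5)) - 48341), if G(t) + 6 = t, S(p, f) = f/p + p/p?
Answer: -12/580147 ≈ -2.0684e-5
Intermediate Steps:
S(p, f) = 1 + f/p (S(p, f) = f/p + 1 = 1 + f/p)
G(t) = -6 + t
1/(G(S(12, 5)) - 48341) = 1/((-6 + (5 + 12)/12) - 48341) = 1/((-6 + (1/12)*17) - 48341) = 1/((-6 + 17/12) - 48341) = 1/(-55/12 - 48341) = 1/(-580147/12) = -12/580147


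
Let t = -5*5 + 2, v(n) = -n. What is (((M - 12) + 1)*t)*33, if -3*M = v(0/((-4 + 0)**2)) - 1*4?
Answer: 7337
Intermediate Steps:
t = -23 (t = -25 + 2 = -23)
M = 4/3 (M = -(-0/((-4 + 0)**2) - 1*4)/3 = -(-0/((-4)**2) - 4)/3 = -(-0/16 - 4)/3 = -(-1*0 - 4)/3 = -(0 - 4)/3 = -1/3*(-4) = 4/3 ≈ 1.3333)
(((M - 12) + 1)*t)*33 = (((4/3 - 12) + 1)*(-23))*33 = ((-32/3 + 1)*(-23))*33 = -29/3*(-23)*33 = (667/3)*33 = 7337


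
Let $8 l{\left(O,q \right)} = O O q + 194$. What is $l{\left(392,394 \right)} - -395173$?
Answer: $\frac{31852597}{4} \approx 7.9632 \cdot 10^{6}$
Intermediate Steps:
$l{\left(O,q \right)} = \frac{97}{4} + \frac{q O^{2}}{8}$ ($l{\left(O,q \right)} = \frac{O O q + 194}{8} = \frac{O^{2} q + 194}{8} = \frac{q O^{2} + 194}{8} = \frac{194 + q O^{2}}{8} = \frac{97}{4} + \frac{q O^{2}}{8}$)
$l{\left(392,394 \right)} - -395173 = \left(\frac{97}{4} + \frac{1}{8} \cdot 394 \cdot 392^{2}\right) - -395173 = \left(\frac{97}{4} + \frac{1}{8} \cdot 394 \cdot 153664\right) + 395173 = \left(\frac{97}{4} + 7567952\right) + 395173 = \frac{30271905}{4} + 395173 = \frac{31852597}{4}$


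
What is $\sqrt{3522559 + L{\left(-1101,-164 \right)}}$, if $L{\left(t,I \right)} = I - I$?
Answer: $\sqrt{3522559} \approx 1876.8$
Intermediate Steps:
$L{\left(t,I \right)} = 0$
$\sqrt{3522559 + L{\left(-1101,-164 \right)}} = \sqrt{3522559 + 0} = \sqrt{3522559}$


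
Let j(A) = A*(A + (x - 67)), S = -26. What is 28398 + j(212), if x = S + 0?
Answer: 53626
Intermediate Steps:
x = -26 (x = -26 + 0 = -26)
j(A) = A*(-93 + A) (j(A) = A*(A + (-26 - 67)) = A*(A - 93) = A*(-93 + A))
28398 + j(212) = 28398 + 212*(-93 + 212) = 28398 + 212*119 = 28398 + 25228 = 53626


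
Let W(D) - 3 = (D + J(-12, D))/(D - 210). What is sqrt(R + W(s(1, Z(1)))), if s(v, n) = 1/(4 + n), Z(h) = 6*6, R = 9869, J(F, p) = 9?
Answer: sqrt(696399448233)/8399 ≈ 99.358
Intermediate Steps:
Z(h) = 36
W(D) = 3 + (9 + D)/(-210 + D) (W(D) = 3 + (D + 9)/(D - 210) = 3 + (9 + D)/(-210 + D))
sqrt(R + W(s(1, Z(1)))) = sqrt(9869 + (-621 + 4/(4 + 36))/(-210 + 1/(4 + 36))) = sqrt(9869 + (-621 + 4/40)/(-210 + 1/40)) = sqrt(9869 + (-621 + 4*(1/40))/(-210 + 1/40)) = sqrt(9869 + (-621 + 1/10)/(-8399/40)) = sqrt(9869 - 40/8399*(-6209/10)) = sqrt(9869 + 24836/8399) = sqrt(82914567/8399) = sqrt(696399448233)/8399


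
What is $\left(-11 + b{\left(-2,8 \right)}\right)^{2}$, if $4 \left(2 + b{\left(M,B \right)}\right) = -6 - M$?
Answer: $196$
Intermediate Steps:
$b{\left(M,B \right)} = - \frac{7}{2} - \frac{M}{4}$ ($b{\left(M,B \right)} = -2 + \frac{-6 - M}{4} = -2 - \left(\frac{3}{2} + \frac{M}{4}\right) = - \frac{7}{2} - \frac{M}{4}$)
$\left(-11 + b{\left(-2,8 \right)}\right)^{2} = \left(-11 - 3\right)^{2} = \left(-14\right)^{2} = 196$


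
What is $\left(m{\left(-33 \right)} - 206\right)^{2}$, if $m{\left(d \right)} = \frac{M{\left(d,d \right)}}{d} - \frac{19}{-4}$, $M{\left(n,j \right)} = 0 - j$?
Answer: $\frac{654481}{16} \approx 40905.0$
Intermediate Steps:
$M{\left(n,j \right)} = - j$
$m{\left(d \right)} = \frac{15}{4}$ ($m{\left(d \right)} = \frac{\left(-1\right) d}{d} - \frac{19}{-4} = -1 - - \frac{19}{4} = -1 + \frac{19}{4} = \frac{15}{4}$)
$\left(m{\left(-33 \right)} - 206\right)^{2} = \left(\frac{15}{4} - 206\right)^{2} = \left(- \frac{809}{4}\right)^{2} = \frac{654481}{16}$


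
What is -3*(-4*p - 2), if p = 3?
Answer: 42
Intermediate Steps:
-3*(-4*p - 2) = -3*(-4*3 - 2) = -3*(-12 - 2) = -3*(-14) = 42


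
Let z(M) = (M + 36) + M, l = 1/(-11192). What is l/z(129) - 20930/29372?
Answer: -2459610929/3451679952 ≈ -0.71258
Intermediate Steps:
l = -1/11192 ≈ -8.9350e-5
z(M) = 36 + 2*M (z(M) = (36 + M) + M = 36 + 2*M)
l/z(129) - 20930/29372 = -1/(11192*(36 + 2*129)) - 20930/29372 = -1/(11192*(36 + 258)) - 20930*1/29372 = -1/11192/294 - 1495/2098 = -1/11192*1/294 - 1495/2098 = -1/3290448 - 1495/2098 = -2459610929/3451679952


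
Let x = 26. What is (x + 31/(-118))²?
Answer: 9223369/13924 ≈ 662.41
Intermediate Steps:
(x + 31/(-118))² = (26 + 31/(-118))² = (26 + 31*(-1/118))² = (26 - 31/118)² = (3037/118)² = 9223369/13924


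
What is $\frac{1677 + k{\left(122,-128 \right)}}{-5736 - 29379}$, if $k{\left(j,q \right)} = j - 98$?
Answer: $- \frac{567}{11705} \approx -0.048441$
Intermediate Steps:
$k{\left(j,q \right)} = -98 + j$ ($k{\left(j,q \right)} = j - 98 = -98 + j$)
$\frac{1677 + k{\left(122,-128 \right)}}{-5736 - 29379} = \frac{1677 + \left(-98 + 122\right)}{-5736 - 29379} = \frac{1677 + 24}{-35115} = 1701 \left(- \frac{1}{35115}\right) = - \frac{567}{11705}$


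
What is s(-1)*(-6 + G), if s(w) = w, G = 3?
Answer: 3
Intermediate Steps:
s(-1)*(-6 + G) = -(-6 + 3) = -1*(-3) = 3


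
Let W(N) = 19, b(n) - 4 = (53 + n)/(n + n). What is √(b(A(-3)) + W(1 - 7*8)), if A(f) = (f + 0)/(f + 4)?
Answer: 2*√33/3 ≈ 3.8297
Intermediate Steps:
A(f) = f/(4 + f)
b(n) = 4 + (53 + n)/(2*n) (b(n) = 4 + (53 + n)/(n + n) = 4 + (53 + n)/((2*n)) = 4 + (53 + n)*(1/(2*n)) = 4 + (53 + n)/(2*n))
√(b(A(-3)) + W(1 - 7*8)) = √((53 + 9*(-3/(4 - 3)))/(2*((-3/(4 - 3)))) + 19) = √((53 + 9*(-3/1))/(2*((-3/1))) + 19) = √((53 + 9*(-3*1))/(2*((-3*1))) + 19) = √((½)*(53 + 9*(-3))/(-3) + 19) = √((½)*(-⅓)*(53 - 27) + 19) = √((½)*(-⅓)*26 + 19) = √(-13/3 + 19) = √(44/3) = 2*√33/3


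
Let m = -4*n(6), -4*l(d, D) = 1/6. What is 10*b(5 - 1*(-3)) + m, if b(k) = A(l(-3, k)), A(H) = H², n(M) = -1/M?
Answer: 197/288 ≈ 0.68403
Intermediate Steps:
l(d, D) = -1/24 (l(d, D) = -1/(4*6) = -¼*⅙ = -1/24)
b(k) = 1/576 (b(k) = (-1/24)² = 1/576)
m = ⅔ (m = -(-4)/6 = -4*(-⅙) = ⅔ ≈ 0.66667)
10*b(5 - 1*(-3)) + m = 10*(1/576) + ⅔ = 5/288 + ⅔ = 197/288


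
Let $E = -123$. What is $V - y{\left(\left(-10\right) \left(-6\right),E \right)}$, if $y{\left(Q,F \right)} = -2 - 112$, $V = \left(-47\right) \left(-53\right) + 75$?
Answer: $2680$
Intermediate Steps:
$V = 2566$ ($V = 2491 + 75 = 2566$)
$y{\left(Q,F \right)} = -114$ ($y{\left(Q,F \right)} = -2 - 112 = -114$)
$V - y{\left(\left(-10\right) \left(-6\right),E \right)} = 2566 - -114 = 2566 + 114 = 2680$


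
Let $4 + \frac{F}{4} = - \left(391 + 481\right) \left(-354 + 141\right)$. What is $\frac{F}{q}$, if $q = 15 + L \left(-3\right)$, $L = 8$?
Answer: $- \frac{742928}{9} \approx -82548.0$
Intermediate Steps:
$q = -9$ ($q = 15 + 8 \left(-3\right) = 15 - 24 = -9$)
$F = 742928$ ($F = -16 + 4 \left(- \left(391 + 481\right) \left(-354 + 141\right)\right) = -16 + 4 \left(- 872 \left(-213\right)\right) = -16 + 4 \left(\left(-1\right) \left(-185736\right)\right) = -16 + 4 \cdot 185736 = -16 + 742944 = 742928$)
$\frac{F}{q} = \frac{742928}{-9} = 742928 \left(- \frac{1}{9}\right) = - \frac{742928}{9}$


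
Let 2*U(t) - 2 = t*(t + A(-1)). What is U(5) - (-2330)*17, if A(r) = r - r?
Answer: 79247/2 ≈ 39624.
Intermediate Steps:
A(r) = 0
U(t) = 1 + t**2/2 (U(t) = 1 + (t*(t + 0))/2 = 1 + (t*t)/2 = 1 + t**2/2)
U(5) - (-2330)*17 = (1 + (1/2)*5**2) - (-2330)*17 = (1 + (1/2)*25) - 233*(-170) = (1 + 25/2) + 39610 = 27/2 + 39610 = 79247/2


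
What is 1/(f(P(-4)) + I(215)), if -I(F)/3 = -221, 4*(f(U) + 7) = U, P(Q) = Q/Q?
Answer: 4/2625 ≈ 0.0015238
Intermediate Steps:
P(Q) = 1
f(U) = -7 + U/4
I(F) = 663 (I(F) = -3*(-221) = 663)
1/(f(P(-4)) + I(215)) = 1/((-7 + (¼)*1) + 663) = 1/((-7 + ¼) + 663) = 1/(-27/4 + 663) = 1/(2625/4) = 4/2625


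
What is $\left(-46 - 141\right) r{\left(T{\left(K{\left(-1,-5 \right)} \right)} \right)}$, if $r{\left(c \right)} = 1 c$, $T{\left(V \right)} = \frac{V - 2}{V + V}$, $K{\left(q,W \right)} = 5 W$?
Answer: $- \frac{5049}{50} \approx -100.98$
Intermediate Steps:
$T{\left(V \right)} = \frac{-2 + V}{2 V}$
$r{\left(c \right)} = c$
$\left(-46 - 141\right) r{\left(T{\left(K{\left(-1,-5 \right)} \right)} \right)} = \left(-46 - 141\right) \frac{-2 + 5 \left(-5\right)}{2 \cdot 5 \left(-5\right)} = - 187 \frac{-2 - 25}{2 \left(-25\right)} = - 187 \cdot \frac{1}{2} \left(- \frac{1}{25}\right) \left(-27\right) = \left(-187\right) \frac{27}{50} = - \frac{5049}{50}$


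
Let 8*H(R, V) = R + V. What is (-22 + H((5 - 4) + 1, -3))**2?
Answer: 31329/64 ≈ 489.52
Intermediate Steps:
H(R, V) = R/8 + V/8 (H(R, V) = (R + V)/8 = R/8 + V/8)
(-22 + H((5 - 4) + 1, -3))**2 = (-22 + (((5 - 4) + 1)/8 + (1/8)*(-3)))**2 = (-22 + ((1 + 1)/8 - 3/8))**2 = (-22 + ((1/8)*2 - 3/8))**2 = (-22 + (1/4 - 3/8))**2 = (-22 - 1/8)**2 = (-177/8)**2 = 31329/64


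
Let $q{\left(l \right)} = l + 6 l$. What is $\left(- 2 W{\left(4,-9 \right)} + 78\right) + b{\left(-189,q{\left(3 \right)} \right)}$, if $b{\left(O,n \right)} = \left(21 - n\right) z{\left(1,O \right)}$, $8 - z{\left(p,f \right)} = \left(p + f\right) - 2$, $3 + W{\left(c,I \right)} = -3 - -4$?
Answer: $82$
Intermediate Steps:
$W{\left(c,I \right)} = -2$ ($W{\left(c,I \right)} = -3 - -1 = -3 + \left(-3 + 4\right) = -3 + 1 = -2$)
$z{\left(p,f \right)} = 10 - f - p$ ($z{\left(p,f \right)} = 8 - \left(\left(p + f\right) - 2\right) = 8 - \left(\left(f + p\right) - 2\right) = 8 - \left(-2 + f + p\right) = 10 - f - p$)
$q{\left(l \right)} = 7 l$
$b{\left(O,n \right)} = \left(9 - O\right) \left(21 - n\right)$ ($b{\left(O,n \right)} = \left(21 - n\right) \left(10 - O - 1\right) = \left(21 - n\right) \left(9 - O\right) = \left(9 - O\right) \left(21 - n\right)$)
$\left(- 2 W{\left(4,-9 \right)} + 78\right) + b{\left(-189,q{\left(3 \right)} \right)} = \left(\left(-2\right) \left(-2\right) + 78\right) + \left(-21 + 7 \cdot 3\right) \left(-9 - 189\right) = \left(4 + 78\right) + \left(-21 + 21\right) \left(-198\right) = 82 + 0 \left(-198\right) = 82 + 0 = 82$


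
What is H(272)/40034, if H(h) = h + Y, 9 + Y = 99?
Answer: 181/20017 ≈ 0.0090423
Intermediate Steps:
Y = 90 (Y = -9 + 99 = 90)
H(h) = 90 + h (H(h) = h + 90 = 90 + h)
H(272)/40034 = (90 + 272)/40034 = 362*(1/40034) = 181/20017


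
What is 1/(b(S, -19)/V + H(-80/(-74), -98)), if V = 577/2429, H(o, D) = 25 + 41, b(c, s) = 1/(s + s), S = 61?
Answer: 21926/1444687 ≈ 0.015177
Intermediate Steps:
b(c, s) = 1/(2*s)
H(o, D) = 66
V = 577/2429 (V = 577*(1/2429) = 577/2429 ≈ 0.23755)
1/(b(S, -19)/V + H(-80/(-74), -98)) = 1/(((1/2)/(-19))/(577/2429) + 66) = 1/(((1/2)*(-1/19))*(2429/577) + 66) = 1/(-1/38*2429/577 + 66) = 1/(-2429/21926 + 66) = 1/(1444687/21926) = 21926/1444687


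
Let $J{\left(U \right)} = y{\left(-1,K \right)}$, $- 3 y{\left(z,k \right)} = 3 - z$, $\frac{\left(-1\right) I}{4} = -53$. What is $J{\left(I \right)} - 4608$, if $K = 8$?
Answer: $- \frac{13828}{3} \approx -4609.3$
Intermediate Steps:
$I = 212$ ($I = \left(-4\right) \left(-53\right) = 212$)
$y{\left(z,k \right)} = -1 + \frac{z}{3}$ ($y{\left(z,k \right)} = - \frac{3 - z}{3} = -1 + \frac{z}{3}$)
$J{\left(U \right)} = - \frac{4}{3}$ ($J{\left(U \right)} = -1 + \frac{1}{3} \left(-1\right) = -1 - \frac{1}{3} = - \frac{4}{3}$)
$J{\left(I \right)} - 4608 = - \frac{4}{3} - 4608 = - \frac{13828}{3}$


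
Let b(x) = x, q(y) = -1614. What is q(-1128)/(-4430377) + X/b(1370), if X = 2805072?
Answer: 6213764341662/3034808245 ≈ 2047.5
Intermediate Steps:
q(-1128)/(-4430377) + X/b(1370) = -1614/(-4430377) + 2805072/1370 = -1614*(-1/4430377) + 2805072*(1/1370) = 1614/4430377 + 1402536/685 = 6213764341662/3034808245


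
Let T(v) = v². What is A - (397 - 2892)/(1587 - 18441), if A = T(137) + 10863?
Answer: 499415233/16854 ≈ 29632.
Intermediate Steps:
A = 29632 (A = 137² + 10863 = 18769 + 10863 = 29632)
A - (397 - 2892)/(1587 - 18441) = 29632 - (397 - 2892)/(1587 - 18441) = 29632 - (-2495)/(-16854) = 29632 - (-2495)*(-1)/16854 = 29632 - 1*2495/16854 = 29632 - 2495/16854 = 499415233/16854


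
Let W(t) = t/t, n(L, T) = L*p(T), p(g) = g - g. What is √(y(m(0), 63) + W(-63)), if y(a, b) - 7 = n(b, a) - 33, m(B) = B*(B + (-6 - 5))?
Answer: 5*I ≈ 5.0*I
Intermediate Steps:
m(B) = B*(-11 + B) (m(B) = B*(B - 11) = B*(-11 + B))
p(g) = 0
n(L, T) = 0 (n(L, T) = L*0 = 0)
y(a, b) = -26 (y(a, b) = 7 + (0 - 33) = 7 - 33 = -26)
W(t) = 1
√(y(m(0), 63) + W(-63)) = √(-26 + 1) = √(-25) = 5*I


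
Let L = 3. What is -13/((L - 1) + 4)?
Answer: -13/6 ≈ -2.1667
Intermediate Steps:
-13/((L - 1) + 4) = -13/((3 - 1) + 4) = -13/(2 + 4) = -13/6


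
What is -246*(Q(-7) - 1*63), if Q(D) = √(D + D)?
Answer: 15498 - 246*I*√14 ≈ 15498.0 - 920.45*I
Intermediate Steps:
Q(D) = √2*√D (Q(D) = √(2*D) = √2*√D)
-246*(Q(-7) - 1*63) = -246*(√2*√(-7) - 1*63) = -246*(√2*(I*√7) - 63) = -246*(I*√14 - 63) = -246*(-63 + I*√14) = 15498 - 246*I*√14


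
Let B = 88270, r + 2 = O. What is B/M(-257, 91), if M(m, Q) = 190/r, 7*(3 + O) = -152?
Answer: -235807/19 ≈ -12411.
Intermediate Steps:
O = -173/7 (O = -3 + (1/7)*(-152) = -3 - 152/7 = -173/7 ≈ -24.714)
r = -187/7 (r = -2 - 173/7 = -187/7 ≈ -26.714)
M(m, Q) = -1330/187 (M(m, Q) = 190/(-187/7) = 190*(-7/187) = -1330/187)
B/M(-257, 91) = 88270/(-1330/187) = 88270*(-187/1330) = -235807/19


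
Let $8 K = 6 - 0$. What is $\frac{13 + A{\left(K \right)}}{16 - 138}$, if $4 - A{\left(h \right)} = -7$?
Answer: $- \frac{12}{61} \approx -0.19672$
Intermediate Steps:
$K = \frac{3}{4}$ ($K = \frac{6 - 0}{8} = \frac{6 + 0}{8} = \frac{1}{8} \cdot 6 = \frac{3}{4} \approx 0.75$)
$A{\left(h \right)} = 11$ ($A{\left(h \right)} = 4 - -7 = 4 + 7 = 11$)
$\frac{13 + A{\left(K \right)}}{16 - 138} = \frac{13 + 11}{16 - 138} = \frac{24}{-122} = 24 \left(- \frac{1}{122}\right) = - \frac{12}{61}$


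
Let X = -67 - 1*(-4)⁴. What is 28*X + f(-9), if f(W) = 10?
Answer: -9034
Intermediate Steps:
X = -323 (X = -67 - 1*256 = -67 - 256 = -323)
28*X + f(-9) = 28*(-323) + 10 = -9044 + 10 = -9034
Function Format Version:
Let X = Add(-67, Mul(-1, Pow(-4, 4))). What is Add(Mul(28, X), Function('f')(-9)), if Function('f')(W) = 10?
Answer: -9034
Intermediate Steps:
X = -323 (X = Add(-67, Mul(-1, 256)) = Add(-67, -256) = -323)
Add(Mul(28, X), Function('f')(-9)) = Add(Mul(28, -323), 10) = Add(-9044, 10) = -9034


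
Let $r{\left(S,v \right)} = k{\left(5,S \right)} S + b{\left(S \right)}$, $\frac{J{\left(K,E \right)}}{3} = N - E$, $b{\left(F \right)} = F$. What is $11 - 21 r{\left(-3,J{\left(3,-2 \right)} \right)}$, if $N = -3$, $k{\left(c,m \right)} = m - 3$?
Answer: $-304$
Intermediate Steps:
$k{\left(c,m \right)} = -3 + m$
$J{\left(K,E \right)} = -9 - 3 E$ ($J{\left(K,E \right)} = 3 \left(-3 - E\right) = -9 - 3 E$)
$r{\left(S,v \right)} = S + S \left(-3 + S\right)$ ($r{\left(S,v \right)} = \left(-3 + S\right) S + S = S \left(-3 + S\right) + S = S + S \left(-3 + S\right)$)
$11 - 21 r{\left(-3,J{\left(3,-2 \right)} \right)} = 11 - 21 \left(- 3 \left(-2 - 3\right)\right) = 11 - 21 \left(\left(-3\right) \left(-5\right)\right) = 11 - 315 = -304$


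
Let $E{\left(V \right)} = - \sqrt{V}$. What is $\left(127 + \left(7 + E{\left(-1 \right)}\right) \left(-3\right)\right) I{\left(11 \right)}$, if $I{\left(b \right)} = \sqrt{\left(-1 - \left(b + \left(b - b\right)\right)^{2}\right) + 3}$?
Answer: $\sqrt{119} \left(-3 + 106 i\right) \approx -32.726 + 1156.3 i$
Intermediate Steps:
$I{\left(b \right)} = \sqrt{2 - b^{2}}$ ($I{\left(b \right)} = \sqrt{\left(-1 - \left(b + 0\right)^{2}\right) + 3} = \sqrt{\left(-1 - b^{2}\right) + 3} = \sqrt{2 - b^{2}}$)
$\left(127 + \left(7 + E{\left(-1 \right)}\right) \left(-3\right)\right) I{\left(11 \right)} = \left(127 + \left(7 - \sqrt{-1}\right) \left(-3\right)\right) \sqrt{2 - 11^{2}} = \left(127 + \left(7 - i\right) \left(-3\right)\right) \sqrt{2 - 121} = \left(127 - \left(21 - 3 i\right)\right) \sqrt{2 - 121} = \left(106 + 3 i\right) \sqrt{-119} = \left(106 + 3 i\right) i \sqrt{119} = i \sqrt{119} \left(106 + 3 i\right)$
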